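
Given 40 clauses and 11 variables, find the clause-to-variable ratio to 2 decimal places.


Clause-to-variable ratio = clauses / variables.
40 / 11 = 3.64.

3.64


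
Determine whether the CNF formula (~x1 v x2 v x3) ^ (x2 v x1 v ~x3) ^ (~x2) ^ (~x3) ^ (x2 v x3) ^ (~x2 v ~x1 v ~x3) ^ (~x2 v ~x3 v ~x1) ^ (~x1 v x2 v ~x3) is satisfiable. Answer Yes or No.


Check all 8 possible truth assignments.
Number of satisfying assignments found: 0.
The formula is unsatisfiable.

No


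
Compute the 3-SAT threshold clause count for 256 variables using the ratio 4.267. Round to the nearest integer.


The 3-SAT phase transition occurs at approximately 4.267 clauses per variable.
m = 4.267 * 256 = 1092.352.
Rounded to nearest integer: 1092.

1092


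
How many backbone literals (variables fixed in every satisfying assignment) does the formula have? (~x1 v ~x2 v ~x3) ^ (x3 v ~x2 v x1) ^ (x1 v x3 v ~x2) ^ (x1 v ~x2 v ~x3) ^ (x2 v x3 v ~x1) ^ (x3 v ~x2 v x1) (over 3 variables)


Find all satisfying assignments: 4 model(s).
Check which variables have the same value in every model.
No variable is fixed across all models.
Backbone size = 0.

0


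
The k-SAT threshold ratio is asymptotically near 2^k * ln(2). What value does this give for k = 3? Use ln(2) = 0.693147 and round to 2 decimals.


Using the asymptotic formula: threshold ~ 2^k * ln(2).
2^3 = 8.
8 * 0.693147 = 5.55.

5.55


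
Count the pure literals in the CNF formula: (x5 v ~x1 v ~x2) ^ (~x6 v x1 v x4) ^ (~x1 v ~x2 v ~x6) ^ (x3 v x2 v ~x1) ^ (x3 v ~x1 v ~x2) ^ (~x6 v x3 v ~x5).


A pure literal appears in only one polarity across all clauses.
Pure literals: x3 (positive only), x4 (positive only), x6 (negative only).
Count = 3.

3


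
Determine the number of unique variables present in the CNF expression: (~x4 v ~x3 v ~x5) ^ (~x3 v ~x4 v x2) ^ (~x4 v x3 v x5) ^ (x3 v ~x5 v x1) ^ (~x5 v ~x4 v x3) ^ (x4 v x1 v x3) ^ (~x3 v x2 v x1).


Identify each distinct variable in the formula.
Variables found: x1, x2, x3, x4, x5.
Total distinct variables = 5.

5


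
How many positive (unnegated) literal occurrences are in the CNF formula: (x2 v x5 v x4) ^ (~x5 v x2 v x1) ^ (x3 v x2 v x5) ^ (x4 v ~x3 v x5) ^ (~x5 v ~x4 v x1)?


Scan each clause for unnegated literals.
Clause 1: 3 positive; Clause 2: 2 positive; Clause 3: 3 positive; Clause 4: 2 positive; Clause 5: 1 positive.
Total positive literal occurrences = 11.

11


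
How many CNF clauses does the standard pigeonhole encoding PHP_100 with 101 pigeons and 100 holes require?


The PHP encoding has two parts:
1) At-least-one-hole clauses: 101 (one per pigeon, each with 100 literals).
2) At-most-one-pigeon-per-hole clauses: 100 holes * C(101,2) = 100 * 5050 = 505000.
Total clauses = 101 + 505000 = 505101.

505101


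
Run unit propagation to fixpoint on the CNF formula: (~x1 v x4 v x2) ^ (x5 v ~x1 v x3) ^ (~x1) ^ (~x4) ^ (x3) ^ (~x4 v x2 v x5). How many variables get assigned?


Unit propagation repeatedly assigns the literal in any unit clause, then simplifies.
Assignments in order: x1 = F, x4 = F, x3 = T.
No further unit clauses remain.
Total variables assigned = 3.

3


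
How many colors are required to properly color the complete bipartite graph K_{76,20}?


K_{76,20} is bipartite by definition: the two parts are independent sets, with every edge crossing between them.
Color all vertices in one part with color 1 and all vertices in the other part with color 2.
Since the graph has at least one edge, one color does not suffice.
Chromatic number = 2.

2


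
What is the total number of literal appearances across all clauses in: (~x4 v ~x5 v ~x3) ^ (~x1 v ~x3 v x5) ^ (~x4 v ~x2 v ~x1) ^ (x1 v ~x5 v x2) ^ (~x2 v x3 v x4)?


Clause lengths: 3, 3, 3, 3, 3.
Sum = 3 + 3 + 3 + 3 + 3 = 15.

15


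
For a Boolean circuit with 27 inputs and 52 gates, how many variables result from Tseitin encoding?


The Tseitin transformation introduces one auxiliary variable per gate.
Total variables = inputs + gates = 27 + 52 = 79.

79


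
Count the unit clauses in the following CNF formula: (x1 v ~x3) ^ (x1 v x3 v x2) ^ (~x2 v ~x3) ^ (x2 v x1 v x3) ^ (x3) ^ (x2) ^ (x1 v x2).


A unit clause contains exactly one literal.
Unit clauses found: (x3), (x2).
Count = 2.

2


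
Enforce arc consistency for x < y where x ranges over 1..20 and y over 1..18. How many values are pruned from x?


For the constraint x < y, x needs a supporting value in y's domain.
x can be at most 17 (one less than y's maximum).
Valid x values from domain: 17 out of 20.
Pruned = 20 - 17 = 3.

3


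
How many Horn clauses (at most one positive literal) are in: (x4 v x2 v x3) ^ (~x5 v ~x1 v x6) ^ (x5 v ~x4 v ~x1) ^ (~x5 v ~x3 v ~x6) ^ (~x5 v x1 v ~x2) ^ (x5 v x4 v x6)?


A Horn clause has at most one positive literal.
Clause 1: 3 positive lit(s) -> not Horn
Clause 2: 1 positive lit(s) -> Horn
Clause 3: 1 positive lit(s) -> Horn
Clause 4: 0 positive lit(s) -> Horn
Clause 5: 1 positive lit(s) -> Horn
Clause 6: 3 positive lit(s) -> not Horn
Total Horn clauses = 4.

4


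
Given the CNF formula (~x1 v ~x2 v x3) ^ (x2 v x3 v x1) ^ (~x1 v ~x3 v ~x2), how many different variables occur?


Identify each distinct variable in the formula.
Variables found: x1, x2, x3.
Total distinct variables = 3.

3


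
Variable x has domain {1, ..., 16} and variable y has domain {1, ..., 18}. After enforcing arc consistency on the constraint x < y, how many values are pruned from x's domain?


For the constraint x < y, x needs a supporting value in y's domain.
x can be at most 17 (one less than y's maximum).
Valid x values from domain: 16 out of 16.
Pruned = 16 - 16 = 0.

0


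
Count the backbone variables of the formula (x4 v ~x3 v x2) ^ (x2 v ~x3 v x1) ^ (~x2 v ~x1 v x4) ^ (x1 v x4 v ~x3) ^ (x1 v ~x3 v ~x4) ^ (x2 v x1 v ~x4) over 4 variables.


Find all satisfying assignments: 8 model(s).
Check which variables have the same value in every model.
No variable is fixed across all models.
Backbone size = 0.

0


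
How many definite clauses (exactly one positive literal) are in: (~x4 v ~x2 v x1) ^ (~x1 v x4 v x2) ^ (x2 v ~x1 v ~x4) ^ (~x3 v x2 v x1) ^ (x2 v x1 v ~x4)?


A definite clause has exactly one positive literal.
Clause 1: 1 positive -> definite
Clause 2: 2 positive -> not definite
Clause 3: 1 positive -> definite
Clause 4: 2 positive -> not definite
Clause 5: 2 positive -> not definite
Definite clause count = 2.

2


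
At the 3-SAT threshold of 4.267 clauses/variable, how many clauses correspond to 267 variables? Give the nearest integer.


The 3-SAT phase transition occurs at approximately 4.267 clauses per variable.
m = 4.267 * 267 = 1139.289.
Rounded to nearest integer: 1139.

1139


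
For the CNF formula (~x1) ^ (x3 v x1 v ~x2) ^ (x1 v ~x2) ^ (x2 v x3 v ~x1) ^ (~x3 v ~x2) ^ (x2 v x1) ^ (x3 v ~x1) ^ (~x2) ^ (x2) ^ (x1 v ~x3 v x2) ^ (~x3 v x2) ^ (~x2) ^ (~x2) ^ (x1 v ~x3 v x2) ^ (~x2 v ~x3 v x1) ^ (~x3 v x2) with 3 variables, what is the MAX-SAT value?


Enumerate all 8 truth assignments.
For each, count how many of the 16 clauses are satisfied.
The formula is not fully satisfiable, so the maximum is below 16.
Maximum simultaneously satisfiable clauses = 14.

14


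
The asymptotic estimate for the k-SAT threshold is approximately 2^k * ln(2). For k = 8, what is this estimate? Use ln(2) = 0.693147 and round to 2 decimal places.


Using the asymptotic formula: threshold ~ 2^k * ln(2).
2^8 = 256.
256 * 0.693147 = 177.45.

177.45


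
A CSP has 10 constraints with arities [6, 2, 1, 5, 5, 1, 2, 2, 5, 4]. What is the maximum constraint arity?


The arities are: 6, 2, 1, 5, 5, 1, 2, 2, 5, 4.
Scan for the maximum value.
Maximum arity = 6.

6


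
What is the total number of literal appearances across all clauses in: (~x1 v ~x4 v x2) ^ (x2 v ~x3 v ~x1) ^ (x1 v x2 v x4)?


Clause lengths: 3, 3, 3.
Sum = 3 + 3 + 3 = 9.

9


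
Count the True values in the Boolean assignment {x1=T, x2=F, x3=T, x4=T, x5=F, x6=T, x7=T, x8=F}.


The weight is the number of variables assigned True.
True variables: x1, x3, x4, x6, x7.
Weight = 5.

5


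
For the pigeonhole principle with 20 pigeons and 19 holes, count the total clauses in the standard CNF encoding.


The PHP encoding has two parts:
1) At-least-one-hole clauses: 20 (one per pigeon, each with 19 literals).
2) At-most-one-pigeon-per-hole clauses: 19 holes * C(20,2) = 19 * 190 = 3610.
Total clauses = 20 + 3610 = 3630.

3630


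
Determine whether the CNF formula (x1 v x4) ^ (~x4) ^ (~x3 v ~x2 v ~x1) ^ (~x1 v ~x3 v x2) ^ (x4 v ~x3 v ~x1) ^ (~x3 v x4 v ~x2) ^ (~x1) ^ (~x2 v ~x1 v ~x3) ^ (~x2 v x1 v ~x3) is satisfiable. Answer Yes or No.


Check all 16 possible truth assignments.
Number of satisfying assignments found: 0.
The formula is unsatisfiable.

No


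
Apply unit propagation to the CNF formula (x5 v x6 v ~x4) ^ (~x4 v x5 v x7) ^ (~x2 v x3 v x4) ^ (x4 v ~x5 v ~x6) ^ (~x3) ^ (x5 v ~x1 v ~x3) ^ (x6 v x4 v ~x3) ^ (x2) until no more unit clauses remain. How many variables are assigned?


Unit propagation repeatedly assigns the literal in any unit clause, then simplifies.
Assignments in order: x3 = F, x2 = T, x4 = T.
No further unit clauses remain.
Total variables assigned = 3.

3


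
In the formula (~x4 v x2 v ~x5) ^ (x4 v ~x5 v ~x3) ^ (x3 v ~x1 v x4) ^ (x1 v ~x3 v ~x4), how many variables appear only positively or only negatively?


A pure literal appears in only one polarity across all clauses.
Pure literals: x2 (positive only), x5 (negative only).
Count = 2.

2


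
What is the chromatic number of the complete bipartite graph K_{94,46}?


K_{94,46} is bipartite by definition: the two parts are independent sets, with every edge crossing between them.
Color all vertices in one part with color 1 and all vertices in the other part with color 2.
Since the graph has at least one edge, one color does not suffice.
Chromatic number = 2.

2


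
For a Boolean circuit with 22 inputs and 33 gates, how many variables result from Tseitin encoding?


The Tseitin transformation introduces one auxiliary variable per gate.
Total variables = inputs + gates = 22 + 33 = 55.

55


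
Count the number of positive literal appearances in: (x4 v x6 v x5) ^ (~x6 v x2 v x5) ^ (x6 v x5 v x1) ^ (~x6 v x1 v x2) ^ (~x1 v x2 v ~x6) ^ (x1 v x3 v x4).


Scan each clause for unnegated literals.
Clause 1: 3 positive; Clause 2: 2 positive; Clause 3: 3 positive; Clause 4: 2 positive; Clause 5: 1 positive; Clause 6: 3 positive.
Total positive literal occurrences = 14.

14


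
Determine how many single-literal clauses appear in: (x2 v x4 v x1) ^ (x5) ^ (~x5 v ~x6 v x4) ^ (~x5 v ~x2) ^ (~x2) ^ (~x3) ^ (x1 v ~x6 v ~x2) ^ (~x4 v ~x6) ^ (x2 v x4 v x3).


A unit clause contains exactly one literal.
Unit clauses found: (x5), (~x2), (~x3).
Count = 3.

3


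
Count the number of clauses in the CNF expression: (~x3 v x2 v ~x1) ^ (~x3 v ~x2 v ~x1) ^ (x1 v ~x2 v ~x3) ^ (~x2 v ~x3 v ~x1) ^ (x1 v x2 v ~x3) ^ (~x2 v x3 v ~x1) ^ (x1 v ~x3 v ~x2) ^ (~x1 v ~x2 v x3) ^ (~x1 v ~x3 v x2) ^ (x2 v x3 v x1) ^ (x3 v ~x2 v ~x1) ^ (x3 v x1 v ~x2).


Each group enclosed in parentheses joined by ^ is one clause.
Counting the conjuncts: 12 clauses.

12


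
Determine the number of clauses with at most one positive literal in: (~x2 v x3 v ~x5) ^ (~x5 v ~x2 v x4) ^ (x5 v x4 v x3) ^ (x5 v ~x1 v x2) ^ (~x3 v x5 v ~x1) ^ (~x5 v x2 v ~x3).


A Horn clause has at most one positive literal.
Clause 1: 1 positive lit(s) -> Horn
Clause 2: 1 positive lit(s) -> Horn
Clause 3: 3 positive lit(s) -> not Horn
Clause 4: 2 positive lit(s) -> not Horn
Clause 5: 1 positive lit(s) -> Horn
Clause 6: 1 positive lit(s) -> Horn
Total Horn clauses = 4.

4


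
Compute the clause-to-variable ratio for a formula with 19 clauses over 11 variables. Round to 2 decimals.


Clause-to-variable ratio = clauses / variables.
19 / 11 = 1.73.

1.73


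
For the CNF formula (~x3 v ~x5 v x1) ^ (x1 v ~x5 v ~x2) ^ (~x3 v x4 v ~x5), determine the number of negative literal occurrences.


Scan each clause for negated literals.
Clause 1: 2 negative; Clause 2: 2 negative; Clause 3: 2 negative.
Total negative literal occurrences = 6.

6


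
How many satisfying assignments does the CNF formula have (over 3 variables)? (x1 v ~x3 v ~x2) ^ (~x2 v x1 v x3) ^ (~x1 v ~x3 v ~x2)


Enumerate all 8 truth assignments over 3 variables.
Test each against every clause.
Satisfying assignments found: 5.

5


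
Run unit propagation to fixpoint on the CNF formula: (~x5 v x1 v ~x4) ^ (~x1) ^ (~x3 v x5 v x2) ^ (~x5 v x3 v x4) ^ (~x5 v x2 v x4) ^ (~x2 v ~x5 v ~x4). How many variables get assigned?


Unit propagation repeatedly assigns the literal in any unit clause, then simplifies.
Assignments in order: x1 = F.
No further unit clauses remain.
Total variables assigned = 1.

1


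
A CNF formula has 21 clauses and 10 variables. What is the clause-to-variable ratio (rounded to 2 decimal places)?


Clause-to-variable ratio = clauses / variables.
21 / 10 = 2.1.

2.1


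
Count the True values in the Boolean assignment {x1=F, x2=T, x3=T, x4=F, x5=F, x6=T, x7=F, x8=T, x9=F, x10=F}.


The weight is the number of variables assigned True.
True variables: x2, x3, x6, x8.
Weight = 4.

4


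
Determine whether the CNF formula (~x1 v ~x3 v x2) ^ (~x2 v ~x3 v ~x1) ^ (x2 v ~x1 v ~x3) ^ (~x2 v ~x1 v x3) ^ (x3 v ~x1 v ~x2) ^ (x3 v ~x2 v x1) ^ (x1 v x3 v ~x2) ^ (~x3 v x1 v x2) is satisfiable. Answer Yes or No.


Check all 8 possible truth assignments.
Number of satisfying assignments found: 3.
The formula is satisfiable.

Yes


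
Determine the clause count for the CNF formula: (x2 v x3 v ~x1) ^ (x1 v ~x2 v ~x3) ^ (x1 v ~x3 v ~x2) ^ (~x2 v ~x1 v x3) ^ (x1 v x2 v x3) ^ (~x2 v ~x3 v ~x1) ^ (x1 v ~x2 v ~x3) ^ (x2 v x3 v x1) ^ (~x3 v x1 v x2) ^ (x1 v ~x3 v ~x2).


Each group enclosed in parentheses joined by ^ is one clause.
Counting the conjuncts: 10 clauses.

10


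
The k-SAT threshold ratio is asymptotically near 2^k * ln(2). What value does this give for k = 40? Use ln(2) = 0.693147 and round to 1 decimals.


Using the asymptotic formula: threshold ~ 2^k * ln(2).
2^40 = 1099511627776.
1099511627776 * 0.693147 = 762123186258.1.

762123186258.1


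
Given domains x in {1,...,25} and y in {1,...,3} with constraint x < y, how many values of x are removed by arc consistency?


For the constraint x < y, x needs a supporting value in y's domain.
x can be at most 2 (one less than y's maximum).
Valid x values from domain: 2 out of 25.
Pruned = 25 - 2 = 23.

23


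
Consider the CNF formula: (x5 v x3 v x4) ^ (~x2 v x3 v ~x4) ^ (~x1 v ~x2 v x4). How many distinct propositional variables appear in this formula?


Identify each distinct variable in the formula.
Variables found: x1, x2, x3, x4, x5.
Total distinct variables = 5.

5


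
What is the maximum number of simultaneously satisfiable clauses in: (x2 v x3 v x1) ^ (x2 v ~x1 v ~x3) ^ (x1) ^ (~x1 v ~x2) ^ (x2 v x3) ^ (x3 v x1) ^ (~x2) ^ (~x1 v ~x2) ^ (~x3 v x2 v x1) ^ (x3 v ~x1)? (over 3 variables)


Enumerate all 8 truth assignments.
For each, count how many of the 10 clauses are satisfied.
The formula is not fully satisfiable, so the maximum is below 10.
Maximum simultaneously satisfiable clauses = 9.

9


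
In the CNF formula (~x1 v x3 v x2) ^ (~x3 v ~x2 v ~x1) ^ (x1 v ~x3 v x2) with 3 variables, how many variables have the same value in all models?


Find all satisfying assignments: 5 model(s).
Check which variables have the same value in every model.
No variable is fixed across all models.
Backbone size = 0.

0


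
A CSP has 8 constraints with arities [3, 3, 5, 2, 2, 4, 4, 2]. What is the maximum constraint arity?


The arities are: 3, 3, 5, 2, 2, 4, 4, 2.
Scan for the maximum value.
Maximum arity = 5.

5


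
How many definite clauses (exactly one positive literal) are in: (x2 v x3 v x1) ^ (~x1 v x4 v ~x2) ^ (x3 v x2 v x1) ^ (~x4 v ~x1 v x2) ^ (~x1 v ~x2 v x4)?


A definite clause has exactly one positive literal.
Clause 1: 3 positive -> not definite
Clause 2: 1 positive -> definite
Clause 3: 3 positive -> not definite
Clause 4: 1 positive -> definite
Clause 5: 1 positive -> definite
Definite clause count = 3.

3


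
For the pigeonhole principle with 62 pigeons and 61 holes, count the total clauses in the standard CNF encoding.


The PHP encoding has two parts:
1) At-least-one-hole clauses: 62 (one per pigeon, each with 61 literals).
2) At-most-one-pigeon-per-hole clauses: 61 holes * C(62,2) = 61 * 1891 = 115351.
Total clauses = 62 + 115351 = 115413.

115413


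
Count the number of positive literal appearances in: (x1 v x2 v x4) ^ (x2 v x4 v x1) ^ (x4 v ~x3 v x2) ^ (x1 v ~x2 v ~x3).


Scan each clause for unnegated literals.
Clause 1: 3 positive; Clause 2: 3 positive; Clause 3: 2 positive; Clause 4: 1 positive.
Total positive literal occurrences = 9.

9


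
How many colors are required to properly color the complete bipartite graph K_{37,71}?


K_{37,71} is bipartite by definition: the two parts are independent sets, with every edge crossing between them.
Color all vertices in one part with color 1 and all vertices in the other part with color 2.
Since the graph has at least one edge, one color does not suffice.
Chromatic number = 2.

2


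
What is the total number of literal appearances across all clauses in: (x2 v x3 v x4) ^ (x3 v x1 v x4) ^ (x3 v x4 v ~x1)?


Clause lengths: 3, 3, 3.
Sum = 3 + 3 + 3 = 9.

9


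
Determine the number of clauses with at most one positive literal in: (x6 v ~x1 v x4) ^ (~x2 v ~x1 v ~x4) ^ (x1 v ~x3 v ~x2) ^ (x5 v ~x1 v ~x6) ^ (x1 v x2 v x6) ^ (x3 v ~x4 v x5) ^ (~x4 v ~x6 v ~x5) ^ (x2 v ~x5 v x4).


A Horn clause has at most one positive literal.
Clause 1: 2 positive lit(s) -> not Horn
Clause 2: 0 positive lit(s) -> Horn
Clause 3: 1 positive lit(s) -> Horn
Clause 4: 1 positive lit(s) -> Horn
Clause 5: 3 positive lit(s) -> not Horn
Clause 6: 2 positive lit(s) -> not Horn
Clause 7: 0 positive lit(s) -> Horn
Clause 8: 2 positive lit(s) -> not Horn
Total Horn clauses = 4.

4


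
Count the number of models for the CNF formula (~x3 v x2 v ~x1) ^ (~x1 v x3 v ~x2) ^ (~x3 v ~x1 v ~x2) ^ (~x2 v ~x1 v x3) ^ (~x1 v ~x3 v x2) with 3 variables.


Enumerate all 8 truth assignments over 3 variables.
Test each against every clause.
Satisfying assignments found: 5.

5


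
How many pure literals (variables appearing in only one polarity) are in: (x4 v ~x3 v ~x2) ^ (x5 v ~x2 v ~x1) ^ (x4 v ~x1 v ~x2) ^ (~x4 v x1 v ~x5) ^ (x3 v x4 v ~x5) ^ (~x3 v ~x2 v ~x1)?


A pure literal appears in only one polarity across all clauses.
Pure literals: x2 (negative only).
Count = 1.

1


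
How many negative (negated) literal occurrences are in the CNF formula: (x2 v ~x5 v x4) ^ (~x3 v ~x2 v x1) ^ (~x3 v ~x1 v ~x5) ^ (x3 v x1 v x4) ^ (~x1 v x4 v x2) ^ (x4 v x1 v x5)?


Scan each clause for negated literals.
Clause 1: 1 negative; Clause 2: 2 negative; Clause 3: 3 negative; Clause 4: 0 negative; Clause 5: 1 negative; Clause 6: 0 negative.
Total negative literal occurrences = 7.

7


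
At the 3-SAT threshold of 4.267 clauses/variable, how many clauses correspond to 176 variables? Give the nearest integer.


The 3-SAT phase transition occurs at approximately 4.267 clauses per variable.
m = 4.267 * 176 = 750.992.
Rounded to nearest integer: 751.

751


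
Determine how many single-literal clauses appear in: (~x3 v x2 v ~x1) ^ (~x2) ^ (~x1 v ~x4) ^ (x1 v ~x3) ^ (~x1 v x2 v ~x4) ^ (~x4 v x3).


A unit clause contains exactly one literal.
Unit clauses found: (~x2).
Count = 1.

1


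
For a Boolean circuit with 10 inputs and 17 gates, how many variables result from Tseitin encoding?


The Tseitin transformation introduces one auxiliary variable per gate.
Total variables = inputs + gates = 10 + 17 = 27.

27


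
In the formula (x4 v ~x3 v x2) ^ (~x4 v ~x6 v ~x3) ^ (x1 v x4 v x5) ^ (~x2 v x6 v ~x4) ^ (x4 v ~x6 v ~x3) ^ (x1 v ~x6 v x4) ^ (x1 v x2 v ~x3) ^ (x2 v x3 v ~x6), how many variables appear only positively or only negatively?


A pure literal appears in only one polarity across all clauses.
Pure literals: x1 (positive only), x5 (positive only).
Count = 2.

2


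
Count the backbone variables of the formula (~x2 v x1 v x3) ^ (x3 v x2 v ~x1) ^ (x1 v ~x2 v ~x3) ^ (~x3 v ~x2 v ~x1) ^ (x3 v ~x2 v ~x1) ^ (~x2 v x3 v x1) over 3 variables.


Find all satisfying assignments: 3 model(s).
Check which variables have the same value in every model.
Fixed variables: x2=F.
Backbone size = 1.

1


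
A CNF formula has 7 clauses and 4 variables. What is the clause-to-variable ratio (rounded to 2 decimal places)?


Clause-to-variable ratio = clauses / variables.
7 / 4 = 1.75.

1.75


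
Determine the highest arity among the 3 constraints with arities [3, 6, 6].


The arities are: 3, 6, 6.
Scan for the maximum value.
Maximum arity = 6.

6


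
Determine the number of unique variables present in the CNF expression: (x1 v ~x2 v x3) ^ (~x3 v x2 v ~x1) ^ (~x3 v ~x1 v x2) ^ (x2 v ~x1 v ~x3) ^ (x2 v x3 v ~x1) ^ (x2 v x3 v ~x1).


Identify each distinct variable in the formula.
Variables found: x1, x2, x3.
Total distinct variables = 3.

3


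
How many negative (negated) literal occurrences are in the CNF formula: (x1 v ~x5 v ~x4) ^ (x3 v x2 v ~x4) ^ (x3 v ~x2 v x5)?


Scan each clause for negated literals.
Clause 1: 2 negative; Clause 2: 1 negative; Clause 3: 1 negative.
Total negative literal occurrences = 4.

4


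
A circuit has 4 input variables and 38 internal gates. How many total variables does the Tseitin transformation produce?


The Tseitin transformation introduces one auxiliary variable per gate.
Total variables = inputs + gates = 4 + 38 = 42.

42


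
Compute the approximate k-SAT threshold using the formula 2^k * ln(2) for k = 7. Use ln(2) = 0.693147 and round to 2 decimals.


Using the asymptotic formula: threshold ~ 2^k * ln(2).
2^7 = 128.
128 * 0.693147 = 88.72.

88.72


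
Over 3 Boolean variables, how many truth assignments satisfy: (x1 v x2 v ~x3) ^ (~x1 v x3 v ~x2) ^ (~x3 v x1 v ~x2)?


Enumerate all 8 truth assignments over 3 variables.
Test each against every clause.
Satisfying assignments found: 5.

5


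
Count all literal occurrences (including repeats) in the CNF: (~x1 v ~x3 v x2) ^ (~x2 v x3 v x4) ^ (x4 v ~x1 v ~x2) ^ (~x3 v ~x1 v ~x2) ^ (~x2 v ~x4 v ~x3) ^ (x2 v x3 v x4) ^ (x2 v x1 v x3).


Clause lengths: 3, 3, 3, 3, 3, 3, 3.
Sum = 3 + 3 + 3 + 3 + 3 + 3 + 3 = 21.

21


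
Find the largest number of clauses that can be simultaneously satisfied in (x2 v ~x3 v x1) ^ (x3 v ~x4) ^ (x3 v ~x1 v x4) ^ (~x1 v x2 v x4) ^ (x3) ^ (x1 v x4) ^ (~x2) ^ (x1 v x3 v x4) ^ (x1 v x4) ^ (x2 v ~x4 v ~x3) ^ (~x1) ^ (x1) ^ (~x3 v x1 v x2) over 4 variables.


Enumerate all 16 truth assignments.
For each, count how many of the 13 clauses are satisfied.
The formula is not fully satisfiable, so the maximum is below 13.
Maximum simultaneously satisfiable clauses = 11.

11


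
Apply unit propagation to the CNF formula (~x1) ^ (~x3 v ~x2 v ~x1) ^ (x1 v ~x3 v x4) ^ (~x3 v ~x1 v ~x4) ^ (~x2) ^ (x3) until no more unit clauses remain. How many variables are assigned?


Unit propagation repeatedly assigns the literal in any unit clause, then simplifies.
Assignments in order: x1 = F, x2 = F, x3 = T, x4 = T.
No further unit clauses remain.
Total variables assigned = 4.

4


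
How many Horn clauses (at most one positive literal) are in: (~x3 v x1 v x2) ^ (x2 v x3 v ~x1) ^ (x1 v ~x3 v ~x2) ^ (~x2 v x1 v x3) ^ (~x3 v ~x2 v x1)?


A Horn clause has at most one positive literal.
Clause 1: 2 positive lit(s) -> not Horn
Clause 2: 2 positive lit(s) -> not Horn
Clause 3: 1 positive lit(s) -> Horn
Clause 4: 2 positive lit(s) -> not Horn
Clause 5: 1 positive lit(s) -> Horn
Total Horn clauses = 2.

2


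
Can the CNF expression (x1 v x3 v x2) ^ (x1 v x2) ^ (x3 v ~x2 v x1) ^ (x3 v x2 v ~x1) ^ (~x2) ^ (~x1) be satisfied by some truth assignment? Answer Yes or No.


Check all 8 possible truth assignments.
Number of satisfying assignments found: 0.
The formula is unsatisfiable.

No


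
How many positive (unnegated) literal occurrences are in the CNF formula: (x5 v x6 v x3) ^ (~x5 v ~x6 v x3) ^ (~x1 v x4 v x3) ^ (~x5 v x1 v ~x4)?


Scan each clause for unnegated literals.
Clause 1: 3 positive; Clause 2: 1 positive; Clause 3: 2 positive; Clause 4: 1 positive.
Total positive literal occurrences = 7.

7


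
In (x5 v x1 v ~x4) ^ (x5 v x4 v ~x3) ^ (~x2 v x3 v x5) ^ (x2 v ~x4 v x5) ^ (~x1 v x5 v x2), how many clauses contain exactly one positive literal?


A definite clause has exactly one positive literal.
Clause 1: 2 positive -> not definite
Clause 2: 2 positive -> not definite
Clause 3: 2 positive -> not definite
Clause 4: 2 positive -> not definite
Clause 5: 2 positive -> not definite
Definite clause count = 0.

0


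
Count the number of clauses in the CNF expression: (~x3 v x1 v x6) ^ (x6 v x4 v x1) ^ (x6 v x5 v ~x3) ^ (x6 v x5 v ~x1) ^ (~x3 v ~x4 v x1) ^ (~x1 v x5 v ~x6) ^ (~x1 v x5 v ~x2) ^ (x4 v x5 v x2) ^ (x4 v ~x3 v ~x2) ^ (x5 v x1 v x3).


Each group enclosed in parentheses joined by ^ is one clause.
Counting the conjuncts: 10 clauses.

10


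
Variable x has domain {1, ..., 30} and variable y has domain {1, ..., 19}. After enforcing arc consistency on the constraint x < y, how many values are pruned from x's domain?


For the constraint x < y, x needs a supporting value in y's domain.
x can be at most 18 (one less than y's maximum).
Valid x values from domain: 18 out of 30.
Pruned = 30 - 18 = 12.

12


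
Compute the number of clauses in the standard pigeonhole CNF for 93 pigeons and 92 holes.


The PHP encoding has two parts:
1) At-least-one-hole clauses: 93 (one per pigeon, each with 92 literals).
2) At-most-one-pigeon-per-hole clauses: 92 holes * C(93,2) = 92 * 4278 = 393576.
Total clauses = 93 + 393576 = 393669.

393669


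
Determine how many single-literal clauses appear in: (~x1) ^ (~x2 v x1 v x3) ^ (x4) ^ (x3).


A unit clause contains exactly one literal.
Unit clauses found: (~x1), (x4), (x3).
Count = 3.

3


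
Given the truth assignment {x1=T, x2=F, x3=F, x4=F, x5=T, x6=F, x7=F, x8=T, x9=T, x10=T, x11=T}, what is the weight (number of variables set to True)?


The weight is the number of variables assigned True.
True variables: x1, x5, x8, x9, x10, x11.
Weight = 6.

6


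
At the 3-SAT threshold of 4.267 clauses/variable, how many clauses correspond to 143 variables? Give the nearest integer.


The 3-SAT phase transition occurs at approximately 4.267 clauses per variable.
m = 4.267 * 143 = 610.181.
Rounded to nearest integer: 610.

610


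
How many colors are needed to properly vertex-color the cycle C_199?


An odd cycle cannot be 2-colored: alternating two colors around the cycle returns to the start with a conflict.
Since 199 is odd, three colors are required (and three suffice).
Chromatic number = 3.

3


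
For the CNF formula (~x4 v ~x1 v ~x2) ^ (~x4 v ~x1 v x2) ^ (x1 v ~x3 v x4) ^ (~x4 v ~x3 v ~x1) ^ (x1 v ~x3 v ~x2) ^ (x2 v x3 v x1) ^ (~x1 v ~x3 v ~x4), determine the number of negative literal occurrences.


Scan each clause for negated literals.
Clause 1: 3 negative; Clause 2: 2 negative; Clause 3: 1 negative; Clause 4: 3 negative; Clause 5: 2 negative; Clause 6: 0 negative; Clause 7: 3 negative.
Total negative literal occurrences = 14.

14


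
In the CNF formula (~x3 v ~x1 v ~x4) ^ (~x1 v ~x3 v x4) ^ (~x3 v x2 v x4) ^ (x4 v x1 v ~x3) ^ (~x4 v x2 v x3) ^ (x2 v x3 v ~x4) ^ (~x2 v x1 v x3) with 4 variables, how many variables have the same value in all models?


Find all satisfying assignments: 6 model(s).
Check which variables have the same value in every model.
No variable is fixed across all models.
Backbone size = 0.

0


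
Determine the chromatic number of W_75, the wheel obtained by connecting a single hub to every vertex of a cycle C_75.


W_75 consists of the cycle C_75 together with a hub vertex adjacent to every cycle vertex.
The cycle C_75 needs 3 colors (odd cycle -> 3).
The hub is adjacent to every cycle vertex, so it must receive a new color distinct from all of them.
Chromatic number = 3 + 1 = 4.

4


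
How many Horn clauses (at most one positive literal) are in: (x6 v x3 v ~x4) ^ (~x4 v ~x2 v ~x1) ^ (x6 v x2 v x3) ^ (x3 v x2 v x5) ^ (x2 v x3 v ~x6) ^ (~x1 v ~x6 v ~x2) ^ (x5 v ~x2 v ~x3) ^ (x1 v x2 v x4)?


A Horn clause has at most one positive literal.
Clause 1: 2 positive lit(s) -> not Horn
Clause 2: 0 positive lit(s) -> Horn
Clause 3: 3 positive lit(s) -> not Horn
Clause 4: 3 positive lit(s) -> not Horn
Clause 5: 2 positive lit(s) -> not Horn
Clause 6: 0 positive lit(s) -> Horn
Clause 7: 1 positive lit(s) -> Horn
Clause 8: 3 positive lit(s) -> not Horn
Total Horn clauses = 3.

3


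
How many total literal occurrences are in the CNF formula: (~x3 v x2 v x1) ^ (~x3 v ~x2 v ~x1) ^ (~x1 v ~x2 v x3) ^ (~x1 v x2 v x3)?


Clause lengths: 3, 3, 3, 3.
Sum = 3 + 3 + 3 + 3 = 12.

12


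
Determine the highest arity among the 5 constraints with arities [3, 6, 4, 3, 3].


The arities are: 3, 6, 4, 3, 3.
Scan for the maximum value.
Maximum arity = 6.

6


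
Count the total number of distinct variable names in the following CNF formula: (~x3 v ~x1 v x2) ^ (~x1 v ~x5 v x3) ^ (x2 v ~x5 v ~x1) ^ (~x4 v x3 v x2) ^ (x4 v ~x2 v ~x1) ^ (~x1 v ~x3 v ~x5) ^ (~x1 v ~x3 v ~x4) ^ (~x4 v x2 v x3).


Identify each distinct variable in the formula.
Variables found: x1, x2, x3, x4, x5.
Total distinct variables = 5.

5


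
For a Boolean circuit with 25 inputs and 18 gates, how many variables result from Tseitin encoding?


The Tseitin transformation introduces one auxiliary variable per gate.
Total variables = inputs + gates = 25 + 18 = 43.

43


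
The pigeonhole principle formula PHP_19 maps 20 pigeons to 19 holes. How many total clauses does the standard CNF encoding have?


The PHP encoding has two parts:
1) At-least-one-hole clauses: 20 (one per pigeon, each with 19 literals).
2) At-most-one-pigeon-per-hole clauses: 19 holes * C(20,2) = 19 * 190 = 3610.
Total clauses = 20 + 3610 = 3630.

3630


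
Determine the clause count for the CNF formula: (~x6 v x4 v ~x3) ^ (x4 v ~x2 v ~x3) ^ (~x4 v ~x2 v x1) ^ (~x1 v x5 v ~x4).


Each group enclosed in parentheses joined by ^ is one clause.
Counting the conjuncts: 4 clauses.

4


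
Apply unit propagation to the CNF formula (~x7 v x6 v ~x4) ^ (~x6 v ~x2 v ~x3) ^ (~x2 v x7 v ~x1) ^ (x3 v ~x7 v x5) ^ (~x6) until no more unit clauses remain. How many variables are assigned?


Unit propagation repeatedly assigns the literal in any unit clause, then simplifies.
Assignments in order: x6 = F.
No further unit clauses remain.
Total variables assigned = 1.

1


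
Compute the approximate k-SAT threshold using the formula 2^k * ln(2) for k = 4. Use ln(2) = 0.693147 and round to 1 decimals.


Using the asymptotic formula: threshold ~ 2^k * ln(2).
2^4 = 16.
16 * 0.693147 = 11.1.

11.1


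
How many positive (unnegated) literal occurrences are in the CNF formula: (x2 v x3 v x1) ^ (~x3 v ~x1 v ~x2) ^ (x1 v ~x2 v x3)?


Scan each clause for unnegated literals.
Clause 1: 3 positive; Clause 2: 0 positive; Clause 3: 2 positive.
Total positive literal occurrences = 5.

5


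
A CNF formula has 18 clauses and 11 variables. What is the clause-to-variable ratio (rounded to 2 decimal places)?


Clause-to-variable ratio = clauses / variables.
18 / 11 = 1.64.

1.64


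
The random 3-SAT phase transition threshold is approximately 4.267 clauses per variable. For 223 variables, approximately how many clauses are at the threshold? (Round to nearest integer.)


The 3-SAT phase transition occurs at approximately 4.267 clauses per variable.
m = 4.267 * 223 = 951.541.
Rounded to nearest integer: 952.

952


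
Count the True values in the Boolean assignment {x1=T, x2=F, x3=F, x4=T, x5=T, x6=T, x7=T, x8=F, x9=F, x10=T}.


The weight is the number of variables assigned True.
True variables: x1, x4, x5, x6, x7, x10.
Weight = 6.

6


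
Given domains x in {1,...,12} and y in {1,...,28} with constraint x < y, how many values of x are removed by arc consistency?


For the constraint x < y, x needs a supporting value in y's domain.
x can be at most 27 (one less than y's maximum).
Valid x values from domain: 12 out of 12.
Pruned = 12 - 12 = 0.

0


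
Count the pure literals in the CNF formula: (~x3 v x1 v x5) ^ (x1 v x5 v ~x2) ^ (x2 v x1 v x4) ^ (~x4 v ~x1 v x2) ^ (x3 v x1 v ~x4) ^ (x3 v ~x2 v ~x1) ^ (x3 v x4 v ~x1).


A pure literal appears in only one polarity across all clauses.
Pure literals: x5 (positive only).
Count = 1.

1


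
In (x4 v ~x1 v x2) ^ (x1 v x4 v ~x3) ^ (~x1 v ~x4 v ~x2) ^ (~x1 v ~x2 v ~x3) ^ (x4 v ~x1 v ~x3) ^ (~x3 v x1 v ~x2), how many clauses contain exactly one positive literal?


A definite clause has exactly one positive literal.
Clause 1: 2 positive -> not definite
Clause 2: 2 positive -> not definite
Clause 3: 0 positive -> not definite
Clause 4: 0 positive -> not definite
Clause 5: 1 positive -> definite
Clause 6: 1 positive -> definite
Definite clause count = 2.

2


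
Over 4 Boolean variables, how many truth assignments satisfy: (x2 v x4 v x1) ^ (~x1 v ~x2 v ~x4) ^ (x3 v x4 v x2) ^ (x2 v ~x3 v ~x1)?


Enumerate all 16 truth assignments over 4 variables.
Test each against every clause.
Satisfying assignments found: 9.

9


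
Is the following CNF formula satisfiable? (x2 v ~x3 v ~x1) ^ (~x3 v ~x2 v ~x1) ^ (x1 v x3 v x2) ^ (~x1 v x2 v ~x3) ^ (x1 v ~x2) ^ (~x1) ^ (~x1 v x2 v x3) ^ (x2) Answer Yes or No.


Check all 8 possible truth assignments.
Number of satisfying assignments found: 0.
The formula is unsatisfiable.

No


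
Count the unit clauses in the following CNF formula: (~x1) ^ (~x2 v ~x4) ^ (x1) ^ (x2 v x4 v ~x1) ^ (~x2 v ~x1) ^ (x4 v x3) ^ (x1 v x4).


A unit clause contains exactly one literal.
Unit clauses found: (~x1), (x1).
Count = 2.

2


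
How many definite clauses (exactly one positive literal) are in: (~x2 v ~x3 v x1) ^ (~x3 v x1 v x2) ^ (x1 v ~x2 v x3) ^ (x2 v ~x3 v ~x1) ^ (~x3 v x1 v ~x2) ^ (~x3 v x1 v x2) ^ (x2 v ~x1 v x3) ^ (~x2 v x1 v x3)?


A definite clause has exactly one positive literal.
Clause 1: 1 positive -> definite
Clause 2: 2 positive -> not definite
Clause 3: 2 positive -> not definite
Clause 4: 1 positive -> definite
Clause 5: 1 positive -> definite
Clause 6: 2 positive -> not definite
Clause 7: 2 positive -> not definite
Clause 8: 2 positive -> not definite
Definite clause count = 3.

3


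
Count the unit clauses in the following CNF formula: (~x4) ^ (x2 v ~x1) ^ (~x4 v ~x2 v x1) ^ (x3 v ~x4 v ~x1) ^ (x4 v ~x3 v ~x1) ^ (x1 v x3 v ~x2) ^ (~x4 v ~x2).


A unit clause contains exactly one literal.
Unit clauses found: (~x4).
Count = 1.

1


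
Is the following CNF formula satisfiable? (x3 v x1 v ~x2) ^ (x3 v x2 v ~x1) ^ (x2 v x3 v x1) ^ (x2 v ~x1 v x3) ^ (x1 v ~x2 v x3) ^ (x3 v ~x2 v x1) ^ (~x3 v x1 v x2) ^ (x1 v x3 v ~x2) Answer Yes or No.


Check all 8 possible truth assignments.
Number of satisfying assignments found: 4.
The formula is satisfiable.

Yes


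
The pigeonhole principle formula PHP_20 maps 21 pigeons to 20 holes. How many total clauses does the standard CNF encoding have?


The PHP encoding has two parts:
1) At-least-one-hole clauses: 21 (one per pigeon, each with 20 literals).
2) At-most-one-pigeon-per-hole clauses: 20 holes * C(21,2) = 20 * 210 = 4200.
Total clauses = 21 + 4200 = 4221.

4221


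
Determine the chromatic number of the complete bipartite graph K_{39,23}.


K_{39,23} is bipartite by definition: the two parts are independent sets, with every edge crossing between them.
Color all vertices in one part with color 1 and all vertices in the other part with color 2.
Since the graph has at least one edge, one color does not suffice.
Chromatic number = 2.

2


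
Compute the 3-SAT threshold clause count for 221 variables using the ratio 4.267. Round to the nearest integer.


The 3-SAT phase transition occurs at approximately 4.267 clauses per variable.
m = 4.267 * 221 = 943.007.
Rounded to nearest integer: 943.

943


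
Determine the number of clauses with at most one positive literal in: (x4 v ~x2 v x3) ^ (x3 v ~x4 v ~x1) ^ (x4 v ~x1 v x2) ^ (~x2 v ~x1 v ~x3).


A Horn clause has at most one positive literal.
Clause 1: 2 positive lit(s) -> not Horn
Clause 2: 1 positive lit(s) -> Horn
Clause 3: 2 positive lit(s) -> not Horn
Clause 4: 0 positive lit(s) -> Horn
Total Horn clauses = 2.

2


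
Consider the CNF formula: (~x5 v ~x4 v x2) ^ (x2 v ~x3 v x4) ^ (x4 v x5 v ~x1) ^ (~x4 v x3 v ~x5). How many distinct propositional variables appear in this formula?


Identify each distinct variable in the formula.
Variables found: x1, x2, x3, x4, x5.
Total distinct variables = 5.

5


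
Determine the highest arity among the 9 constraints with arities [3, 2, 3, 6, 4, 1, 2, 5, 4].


The arities are: 3, 2, 3, 6, 4, 1, 2, 5, 4.
Scan for the maximum value.
Maximum arity = 6.

6


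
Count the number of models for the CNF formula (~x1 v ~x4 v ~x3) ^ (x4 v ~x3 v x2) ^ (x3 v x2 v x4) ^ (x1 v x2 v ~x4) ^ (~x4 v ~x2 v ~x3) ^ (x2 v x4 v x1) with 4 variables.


Enumerate all 16 truth assignments over 4 variables.
Test each against every clause.
Satisfying assignments found: 7.

7


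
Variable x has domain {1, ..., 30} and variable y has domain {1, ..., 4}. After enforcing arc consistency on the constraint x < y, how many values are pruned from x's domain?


For the constraint x < y, x needs a supporting value in y's domain.
x can be at most 3 (one less than y's maximum).
Valid x values from domain: 3 out of 30.
Pruned = 30 - 3 = 27.

27


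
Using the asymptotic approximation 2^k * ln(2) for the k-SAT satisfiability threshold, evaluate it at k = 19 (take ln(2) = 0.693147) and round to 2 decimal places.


Using the asymptotic formula: threshold ~ 2^k * ln(2).
2^19 = 524288.
524288 * 0.693147 = 363408.65.

363408.65


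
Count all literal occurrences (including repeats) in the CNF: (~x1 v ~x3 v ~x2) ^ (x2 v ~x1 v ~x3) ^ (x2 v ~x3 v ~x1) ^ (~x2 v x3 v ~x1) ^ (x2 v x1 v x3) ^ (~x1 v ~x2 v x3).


Clause lengths: 3, 3, 3, 3, 3, 3.
Sum = 3 + 3 + 3 + 3 + 3 + 3 = 18.

18


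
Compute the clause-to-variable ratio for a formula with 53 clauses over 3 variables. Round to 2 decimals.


Clause-to-variable ratio = clauses / variables.
53 / 3 = 17.67.

17.67


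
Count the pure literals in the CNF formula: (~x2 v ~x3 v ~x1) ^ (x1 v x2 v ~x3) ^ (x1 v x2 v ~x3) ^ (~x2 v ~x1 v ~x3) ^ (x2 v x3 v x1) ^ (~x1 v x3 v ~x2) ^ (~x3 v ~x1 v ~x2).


A pure literal appears in only one polarity across all clauses.
No pure literals found.
Count = 0.

0


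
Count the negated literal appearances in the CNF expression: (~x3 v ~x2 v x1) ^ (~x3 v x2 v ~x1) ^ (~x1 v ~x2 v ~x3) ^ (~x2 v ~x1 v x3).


Scan each clause for negated literals.
Clause 1: 2 negative; Clause 2: 2 negative; Clause 3: 3 negative; Clause 4: 2 negative.
Total negative literal occurrences = 9.

9


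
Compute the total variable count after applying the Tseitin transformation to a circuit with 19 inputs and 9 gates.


The Tseitin transformation introduces one auxiliary variable per gate.
Total variables = inputs + gates = 19 + 9 = 28.

28


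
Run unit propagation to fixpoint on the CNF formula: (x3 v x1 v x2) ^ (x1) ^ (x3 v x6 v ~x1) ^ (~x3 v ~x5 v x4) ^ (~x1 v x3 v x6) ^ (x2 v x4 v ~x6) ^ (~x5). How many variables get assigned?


Unit propagation repeatedly assigns the literal in any unit clause, then simplifies.
Assignments in order: x1 = T, x5 = F.
No further unit clauses remain.
Total variables assigned = 2.

2


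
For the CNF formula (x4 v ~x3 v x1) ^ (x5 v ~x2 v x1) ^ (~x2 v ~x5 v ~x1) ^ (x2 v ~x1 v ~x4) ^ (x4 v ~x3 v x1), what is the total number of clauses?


Each group enclosed in parentheses joined by ^ is one clause.
Counting the conjuncts: 5 clauses.

5
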